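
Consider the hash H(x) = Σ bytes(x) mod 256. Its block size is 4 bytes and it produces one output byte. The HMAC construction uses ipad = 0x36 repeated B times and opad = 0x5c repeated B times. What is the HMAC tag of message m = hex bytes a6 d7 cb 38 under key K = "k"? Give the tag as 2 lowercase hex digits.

Key "k" = 6b is 1 byte ≤ B = 4; zero-pad to 4 bytes: K' = 6b 00 00 00.
K' ⊕ ipad = 5d 36 36 36.  K' ⊕ opad = 37 5c 5c 5c.
Inner input = (K'⊕ipad) ∥ m = 5d 36 36 36 ∥ a6 d7 cb 38.
Inner hash: sum = 93+54+54+54+166+215+203+56 = 895; mod 256 = 127 → 7f.
Outer input = (K'⊕opad) ∥ inner = 37 5c 5c 5c ∥ 7f.
Outer hash (tag): sum = 55+92+92+92+127 = 458; mod 256 = 202 → ca.

ca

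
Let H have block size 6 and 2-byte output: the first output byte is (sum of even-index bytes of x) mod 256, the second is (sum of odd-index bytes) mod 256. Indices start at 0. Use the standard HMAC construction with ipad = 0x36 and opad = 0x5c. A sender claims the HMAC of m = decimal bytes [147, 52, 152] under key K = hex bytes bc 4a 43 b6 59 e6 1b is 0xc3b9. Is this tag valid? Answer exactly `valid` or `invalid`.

invalid

Key hex bytes bc 4a 43 b6 59 e6 1b is 7 bytes > B = 6, so hash it first: H(key) = 73 e6, then zero-pad to 6 bytes: K' = 73 e6 00 00 00 00.
K' ⊕ ipad = 45 d0 36 36 36 36; K' ⊕ opad = 2f ba 5c 5c 5c 5c.
Inner hash: even-index sum = 476 mod 256 = 220; odd-index sum = 368 mod 256 = 112 → dc 70.
Outer hash (recomputed tag): even-index sum = 451 mod 256 = 195; odd-index sum = 482 mod 256 = 226 → c3 e2.
Recomputed tag = c3e2; claimed = c3b9 → mismatch.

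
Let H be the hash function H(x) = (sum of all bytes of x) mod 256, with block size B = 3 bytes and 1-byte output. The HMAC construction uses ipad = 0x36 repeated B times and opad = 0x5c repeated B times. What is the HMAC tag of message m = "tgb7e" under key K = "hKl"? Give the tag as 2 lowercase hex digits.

Key "hKl" = 68 4b 6c is exactly B = 3 bytes: K' = 68 4b 6c.
K' ⊕ ipad = 5e 7d 5a.  K' ⊕ opad = 34 17 30.
Inner input = (K'⊕ipad) ∥ m = 5e 7d 5a ∥ 74 67 62 37 65.
Inner hash: sum = 94+125+90+116+103+98+55+101 = 782; mod 256 = 14 → 0e.
Outer input = (K'⊕opad) ∥ inner = 34 17 30 ∥ 0e.
Outer hash (tag): sum = 52+23+48+14 = 137 → 89.

89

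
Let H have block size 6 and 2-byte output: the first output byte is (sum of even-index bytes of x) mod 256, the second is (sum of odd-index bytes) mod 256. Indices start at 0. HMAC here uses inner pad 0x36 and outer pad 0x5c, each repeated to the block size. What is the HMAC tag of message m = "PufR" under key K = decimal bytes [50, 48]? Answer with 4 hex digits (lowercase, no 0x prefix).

4c5d

Key decimal bytes [50, 48] = 32 30 is 2 bytes ≤ B = 6; zero-pad to 6 bytes: K' = 32 30 00 00 00 00.
K' ⊕ ipad = 04 06 36 36 36 36.  K' ⊕ opad = 6e 6c 5c 5c 5c 5c.
Inner input = (K'⊕ipad) ∥ m = 04 06 36 36 36 36 ∥ 50 75 66 52.
Inner hash: even-index sum = 294 mod 256 = 38; odd-index sum = 313 mod 256 = 57 → 26 39.
Outer input = (K'⊕opad) ∥ inner = 6e 6c 5c 5c 5c 5c ∥ 26 39.
Outer hash (tag): even-index sum = 332 mod 256 = 76; odd-index sum = 349 mod 256 = 93 → 4c 5d.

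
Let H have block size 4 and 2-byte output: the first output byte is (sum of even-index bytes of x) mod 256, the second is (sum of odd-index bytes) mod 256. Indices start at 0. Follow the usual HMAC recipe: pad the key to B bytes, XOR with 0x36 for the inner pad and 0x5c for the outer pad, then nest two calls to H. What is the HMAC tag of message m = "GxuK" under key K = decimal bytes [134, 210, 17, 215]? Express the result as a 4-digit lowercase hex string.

baa1

Key decimal bytes [134, 210, 17, 215] = 86 d2 11 d7 is exactly B = 4 bytes: K' = 86 d2 11 d7.
K' ⊕ ipad = b0 e4 27 e1.  K' ⊕ opad = da 8e 4d 8b.
Inner input = (K'⊕ipad) ∥ m = b0 e4 27 e1 ∥ 47 78 75 4b.
Inner hash: even-index sum = 403 mod 256 = 147; odd-index sum = 648 mod 256 = 136 → 93 88.
Outer input = (K'⊕opad) ∥ inner = da 8e 4d 8b ∥ 93 88.
Outer hash (tag): even-index sum = 442 mod 256 = 186; odd-index sum = 417 mod 256 = 161 → ba a1.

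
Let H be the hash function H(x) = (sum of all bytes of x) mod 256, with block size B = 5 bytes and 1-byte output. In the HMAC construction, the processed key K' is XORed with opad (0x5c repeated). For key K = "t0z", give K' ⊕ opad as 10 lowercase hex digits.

Key "t0z" = 74 30 7a is 3 bytes ≤ B = 5; zero-pad to 5 bytes: K' = 74 30 7a 00 00.
XOR each byte with 0x5c: 74⊕5c=28, 30⊕5c=6c, 7a⊕5c=26, 00⊕5c=5c, 00⊕5c=5c.

286c265c5c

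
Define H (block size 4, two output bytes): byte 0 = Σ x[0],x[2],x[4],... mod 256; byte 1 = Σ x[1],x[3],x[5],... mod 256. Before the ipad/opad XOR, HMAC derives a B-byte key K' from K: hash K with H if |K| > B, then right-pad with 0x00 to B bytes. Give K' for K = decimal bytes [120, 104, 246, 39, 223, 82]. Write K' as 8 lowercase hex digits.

|K| = 6 > B = 4, so first hash the key.
H(K): even-index sum = 589 mod 256 = 77; odd-index sum = 225 mod 256 = 225 → 4d e1.
Zero-pad H(K) = 4d e1 to 4 bytes: K' = 4d e1 00 00.

4de10000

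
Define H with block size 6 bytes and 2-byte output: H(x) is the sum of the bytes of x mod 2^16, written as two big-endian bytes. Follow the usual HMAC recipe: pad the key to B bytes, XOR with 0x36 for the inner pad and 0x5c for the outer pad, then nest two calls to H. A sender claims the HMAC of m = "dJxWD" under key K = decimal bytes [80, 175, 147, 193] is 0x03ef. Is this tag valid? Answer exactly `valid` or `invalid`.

Key decimal bytes [80, 175, 147, 193] = 50 af 93 c1 is 4 bytes ≤ B = 6; zero-pad to 6 bytes: K' = 50 af 93 c1 00 00.
K' ⊕ ipad = 66 99 a5 f7 36 36; K' ⊕ opad = 0c f3 cf 9d 5c 5c.
Inner hash: sum = 102+153+165+247+54+54+100+74+120+87+68 = 1224 → 04 c8.
Outer hash (recomputed tag): sum = 12+243+207+157+92+92+4+200 = 1007 → 03 ef.
Recomputed tag = 03ef; claimed = 03ef → match.

valid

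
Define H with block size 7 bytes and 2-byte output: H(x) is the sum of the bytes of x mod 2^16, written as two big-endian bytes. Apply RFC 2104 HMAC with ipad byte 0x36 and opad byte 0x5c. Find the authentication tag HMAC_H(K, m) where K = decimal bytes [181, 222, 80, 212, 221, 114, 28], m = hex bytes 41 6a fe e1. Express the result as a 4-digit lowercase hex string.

Key decimal bytes [181, 222, 80, 212, 221, 114, 28] = b5 de 50 d4 dd 72 1c is exactly B = 7 bytes: K' = b5 de 50 d4 dd 72 1c.
K' ⊕ ipad = 83 e8 66 e2 eb 44 2a.  K' ⊕ opad = e9 82 0c 88 81 2e 40.
Inner input = (K'⊕ipad) ∥ m = 83 e8 66 e2 eb 44 2a ∥ 41 6a fe e1.
Inner hash: sum = 131+232+102+226+235+68+42+65+106+254+225 = 1686 → 06 96.
Outer input = (K'⊕opad) ∥ inner = e9 82 0c 88 81 2e 40 ∥ 06 96.
Outer hash (tag): sum = 233+130+12+136+129+46+64+6+150 = 906 → 03 8a.

038a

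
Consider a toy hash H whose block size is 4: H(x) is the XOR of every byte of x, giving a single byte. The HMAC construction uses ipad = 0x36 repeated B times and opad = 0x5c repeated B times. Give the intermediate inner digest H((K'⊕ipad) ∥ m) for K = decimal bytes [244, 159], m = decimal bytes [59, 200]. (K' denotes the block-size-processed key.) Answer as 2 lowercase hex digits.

Key decimal bytes [244, 159] = f4 9f is 2 bytes ≤ B = 4; zero-pad to 4 bytes: K' = f4 9f 00 00.
K' ⊕ ipad = c2 a9 36 36.
Inner input = c2 a9 36 36 ∥ 3b c8.
Inner hash: XOR c2⊕a9⊕36⊕36⊕3b⊕c8 = 98.

98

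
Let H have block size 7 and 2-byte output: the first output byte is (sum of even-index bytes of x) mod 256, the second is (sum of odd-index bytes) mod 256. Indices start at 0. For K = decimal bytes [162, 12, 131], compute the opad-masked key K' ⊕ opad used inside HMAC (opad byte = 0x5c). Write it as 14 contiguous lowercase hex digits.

Key decimal bytes [162, 12, 131] = a2 0c 83 is 3 bytes ≤ B = 7; zero-pad to 7 bytes: K' = a2 0c 83 00 00 00 00.
XOR each byte with 0x5c: a2⊕5c=fe, 0c⊕5c=50, 83⊕5c=df, 00⊕5c=5c, 00⊕5c=5c, 00⊕5c=5c, 00⊕5c=5c.

fe50df5c5c5c5c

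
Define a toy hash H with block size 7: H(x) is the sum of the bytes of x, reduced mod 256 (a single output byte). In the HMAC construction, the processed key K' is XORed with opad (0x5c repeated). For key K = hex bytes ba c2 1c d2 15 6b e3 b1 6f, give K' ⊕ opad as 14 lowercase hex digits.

b15c5c5c5c5c5c

Key hex bytes ba c2 1c d2 15 6b e3 b1 6f is 9 bytes > B = 7, so hash it first: H(key) = ed, then zero-pad to 7 bytes: K' = ed 00 00 00 00 00 00.
XOR each byte with 0x5c: ed⊕5c=b1, 00⊕5c=5c, 00⊕5c=5c, 00⊕5c=5c, 00⊕5c=5c, 00⊕5c=5c, 00⊕5c=5c.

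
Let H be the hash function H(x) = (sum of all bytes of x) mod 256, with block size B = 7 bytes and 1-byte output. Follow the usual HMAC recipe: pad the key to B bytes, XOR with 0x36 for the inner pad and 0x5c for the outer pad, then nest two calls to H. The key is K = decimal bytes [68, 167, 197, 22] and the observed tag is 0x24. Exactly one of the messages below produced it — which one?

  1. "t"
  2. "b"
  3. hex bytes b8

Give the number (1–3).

2

Key decimal bytes [68, 167, 197, 22] = 44 a7 c5 16 is 4 bytes ≤ B = 7; zero-pad to 7 bytes: K' = 44 a7 c5 16 00 00 00.
K' ⊕ ipad = 72 91 f3 20 36 36 36; K' ⊕ opad = 18 fb 99 4a 5c 5c 5c.
m1: inner = H(72 91 f3 20 36 36 36 74) = 2c; tag = H(18 fb 99 4a 5c 5c 5c 2c) = 36
m2: inner = H(72 91 f3 20 36 36 36 62) = 1a; tag = H(18 fb 99 4a 5c 5c 5c 1a) = 24 ← matches
m3: inner = H(72 91 f3 20 36 36 36 b8) = 70; tag = H(18 fb 99 4a 5c 5c 5c 70) = 7a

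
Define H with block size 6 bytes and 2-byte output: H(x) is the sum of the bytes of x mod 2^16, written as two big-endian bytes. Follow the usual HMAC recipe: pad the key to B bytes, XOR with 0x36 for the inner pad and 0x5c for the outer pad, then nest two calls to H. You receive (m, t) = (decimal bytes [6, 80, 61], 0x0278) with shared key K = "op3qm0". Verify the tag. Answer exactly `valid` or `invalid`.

Key "op3qm0" = 6f 70 33 71 6d 30 is exactly B = 6 bytes: K' = 6f 70 33 71 6d 30.
K' ⊕ ipad = 59 46 05 47 5b 06; K' ⊕ opad = 33 2c 6f 2d 31 6c.
Inner hash: sum = 89+70+5+71+91+6+6+80+61 = 479 → 01 df.
Outer hash (recomputed tag): sum = 51+44+111+45+49+108+1+223 = 632 → 02 78.
Recomputed tag = 0278; claimed = 0278 → match.

valid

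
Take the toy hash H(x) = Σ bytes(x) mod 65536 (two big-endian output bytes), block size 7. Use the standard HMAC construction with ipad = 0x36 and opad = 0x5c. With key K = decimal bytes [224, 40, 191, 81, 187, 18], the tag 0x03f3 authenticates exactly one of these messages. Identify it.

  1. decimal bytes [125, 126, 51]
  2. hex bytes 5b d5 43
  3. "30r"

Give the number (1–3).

Key decimal bytes [224, 40, 191, 81, 187, 18] = e0 28 bf 51 bb 12 is 6 bytes ≤ B = 7; zero-pad to 7 bytes: K' = e0 28 bf 51 bb 12 00.
K' ⊕ ipad = d6 1e 89 67 8d 24 36; K' ⊕ opad = bc 74 e3 0d e7 4e 5c.
m1: inner = H(d6 1e 89 67 8d 24 36 7d 7e 33) = 03 f9; tag = H(bc 74 e3 0d e7 4e 5c 03 f9) = 04ad
m2: inner = H(d6 1e 89 67 8d 24 36 5b d5 43) = 04 3e; tag = H(bc 74 e3 0d e7 4e 5c 04 3e) = 03f3 ← matches
m3: inner = H(d6 1e 89 67 8d 24 36 33 30 72) = 03 a0; tag = H(bc 74 e3 0d e7 4e 5c 03 a0) = 0454

2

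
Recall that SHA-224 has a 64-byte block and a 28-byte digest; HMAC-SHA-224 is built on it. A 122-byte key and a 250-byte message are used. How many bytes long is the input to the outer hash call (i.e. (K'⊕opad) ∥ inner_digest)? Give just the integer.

92

Key is 122 > 64 bytes, so it is hashed to 28 bytes then zero-padded to 64: |K'| = 64.
Outer input = (K'⊕opad) ∥ H(inner) → 64 + 28 = 92 bytes.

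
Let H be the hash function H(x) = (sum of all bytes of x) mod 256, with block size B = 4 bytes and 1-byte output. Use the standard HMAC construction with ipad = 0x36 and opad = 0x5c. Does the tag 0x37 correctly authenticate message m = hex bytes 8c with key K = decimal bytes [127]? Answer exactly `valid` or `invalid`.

invalid

Key decimal bytes [127] = 7f is 1 byte ≤ B = 4; zero-pad to 4 bytes: K' = 7f 00 00 00.
K' ⊕ ipad = 49 36 36 36; K' ⊕ opad = 23 5c 5c 5c.
Inner hash: sum = 73+54+54+54+140 = 375; mod 256 = 119 → 77.
Outer hash (recomputed tag): sum = 35+92+92+92+119 = 430; mod 256 = 174 → ae.
Recomputed tag = ae; claimed = 37 → mismatch.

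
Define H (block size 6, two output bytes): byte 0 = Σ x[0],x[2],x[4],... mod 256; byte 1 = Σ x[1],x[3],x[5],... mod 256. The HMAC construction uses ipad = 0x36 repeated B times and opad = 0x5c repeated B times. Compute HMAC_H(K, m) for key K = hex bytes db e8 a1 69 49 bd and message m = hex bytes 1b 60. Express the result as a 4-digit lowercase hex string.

Key hex bytes db e8 a1 69 49 bd is exactly B = 6 bytes: K' = db e8 a1 69 49 bd.
K' ⊕ ipad = ed de 97 5f 7f 8b.  K' ⊕ opad = 87 b4 fd 35 15 e1.
Inner input = (K'⊕ipad) ∥ m = ed de 97 5f 7f 8b ∥ 1b 60.
Inner hash: even-index sum = 542 mod 256 = 30; odd-index sum = 552 mod 256 = 40 → 1e 28.
Outer input = (K'⊕opad) ∥ inner = 87 b4 fd 35 15 e1 ∥ 1e 28.
Outer hash (tag): even-index sum = 439 mod 256 = 183; odd-index sum = 498 mod 256 = 242 → b7 f2.

b7f2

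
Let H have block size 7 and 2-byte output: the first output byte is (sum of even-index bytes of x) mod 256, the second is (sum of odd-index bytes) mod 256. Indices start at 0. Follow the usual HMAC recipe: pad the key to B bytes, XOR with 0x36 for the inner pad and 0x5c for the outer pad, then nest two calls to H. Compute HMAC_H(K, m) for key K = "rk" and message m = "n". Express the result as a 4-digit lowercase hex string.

Key "rk" = 72 6b is 2 bytes ≤ B = 7; zero-pad to 7 bytes: K' = 72 6b 00 00 00 00 00.
K' ⊕ ipad = 44 5d 36 36 36 36 36.  K' ⊕ opad = 2e 37 5c 5c 5c 5c 5c.
Inner input = (K'⊕ipad) ∥ m = 44 5d 36 36 36 36 36 ∥ 6e.
Inner hash: even-index sum = 230 mod 256 = 230; odd-index sum = 311 mod 256 = 55 → e6 37.
Outer input = (K'⊕opad) ∥ inner = 2e 37 5c 5c 5c 5c 5c ∥ e6 37.
Outer hash (tag): even-index sum = 377 mod 256 = 121; odd-index sum = 469 mod 256 = 213 → 79 d5.

79d5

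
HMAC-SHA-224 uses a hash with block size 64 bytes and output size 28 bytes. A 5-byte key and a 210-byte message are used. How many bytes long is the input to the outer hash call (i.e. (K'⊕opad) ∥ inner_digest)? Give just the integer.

Key is 5 ≤ 64 bytes, zero-padded: |K'| = 64.
Outer input = (K'⊕opad) ∥ H(inner) → 64 + 28 = 92 bytes.

92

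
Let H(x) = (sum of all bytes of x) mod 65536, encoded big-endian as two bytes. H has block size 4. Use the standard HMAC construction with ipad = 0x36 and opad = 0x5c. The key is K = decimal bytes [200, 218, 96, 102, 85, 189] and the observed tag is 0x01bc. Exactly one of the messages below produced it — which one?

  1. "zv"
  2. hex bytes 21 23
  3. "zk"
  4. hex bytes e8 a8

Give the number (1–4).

4

Key decimal bytes [200, 218, 96, 102, 85, 189] = c8 da 60 66 55 bd is 6 bytes > B = 4, so hash it first: H(key) = 03 7a, then zero-pad to 4 bytes: K' = 03 7a 00 00.
K' ⊕ ipad = 35 4c 36 36; K' ⊕ opad = 5f 26 5c 5c.
m1: inner = H(35 4c 36 36 7a 76) = 01 dd; tag = H(5f 26 5c 5c 01 dd) = 021b
m2: inner = H(35 4c 36 36 21 23) = 01 31; tag = H(5f 26 5c 5c 01 31) = 016f
m3: inner = H(35 4c 36 36 7a 6b) = 01 d2; tag = H(5f 26 5c 5c 01 d2) = 0210
m4: inner = H(35 4c 36 36 e8 a8) = 02 7d; tag = H(5f 26 5c 5c 02 7d) = 01bc ← matches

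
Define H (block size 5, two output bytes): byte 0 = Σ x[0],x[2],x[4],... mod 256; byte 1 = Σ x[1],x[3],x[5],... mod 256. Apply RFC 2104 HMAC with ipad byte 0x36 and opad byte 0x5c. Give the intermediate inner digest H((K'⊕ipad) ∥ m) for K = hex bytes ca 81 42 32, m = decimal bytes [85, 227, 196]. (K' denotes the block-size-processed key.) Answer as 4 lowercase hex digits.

89d4

Key hex bytes ca 81 42 32 is 4 bytes ≤ B = 5; zero-pad to 5 bytes: K' = ca 81 42 32 00.
K' ⊕ ipad = fc b7 74 04 36.
Inner input = fc b7 74 04 36 ∥ 55 e3 c4.
Inner hash: even-index sum = 649 mod 256 = 137; odd-index sum = 468 mod 256 = 212 → 89 d4.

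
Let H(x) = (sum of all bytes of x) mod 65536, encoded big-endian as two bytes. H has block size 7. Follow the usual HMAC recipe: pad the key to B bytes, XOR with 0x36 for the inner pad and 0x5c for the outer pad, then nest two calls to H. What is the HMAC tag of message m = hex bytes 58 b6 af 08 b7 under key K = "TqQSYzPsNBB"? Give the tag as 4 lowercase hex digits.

Key "TqQSYzPsNBB" = 54 71 51 53 59 7a 50 73 4e 42 42 is 11 bytes > B = 7, so hash it first: H(key) = 03 d1, then zero-pad to 7 bytes: K' = 03 d1 00 00 00 00 00.
K' ⊕ ipad = 35 e7 36 36 36 36 36.  K' ⊕ opad = 5f 8d 5c 5c 5c 5c 5c.
Inner input = (K'⊕ipad) ∥ m = 35 e7 36 36 36 36 36 ∥ 58 b6 af 08 b7.
Inner hash: sum = 53+231+54+54+54+54+54+88+182+175+8+183 = 1190 → 04 a6.
Outer input = (K'⊕opad) ∥ inner = 5f 8d 5c 5c 5c 5c 5c ∥ 04 a6.
Outer hash (tag): sum = 95+141+92+92+92+92+92+4+166 = 866 → 03 62.

0362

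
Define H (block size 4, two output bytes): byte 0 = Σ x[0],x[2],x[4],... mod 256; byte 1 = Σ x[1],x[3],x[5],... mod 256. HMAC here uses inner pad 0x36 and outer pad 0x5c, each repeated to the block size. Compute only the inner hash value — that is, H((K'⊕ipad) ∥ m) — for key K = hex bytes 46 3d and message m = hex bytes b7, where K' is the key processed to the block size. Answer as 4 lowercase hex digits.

Key hex bytes 46 3d is 2 bytes ≤ B = 4; zero-pad to 4 bytes: K' = 46 3d 00 00.
K' ⊕ ipad = 70 0b 36 36.
Inner input = 70 0b 36 36 ∥ b7.
Inner hash: even-index sum = 349 mod 256 = 93; odd-index sum = 65 mod 256 = 65 → 5d 41.

5d41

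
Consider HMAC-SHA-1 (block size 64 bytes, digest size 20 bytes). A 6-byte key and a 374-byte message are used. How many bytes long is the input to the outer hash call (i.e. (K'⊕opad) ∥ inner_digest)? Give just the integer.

84

Key is 6 ≤ 64 bytes, zero-padded: |K'| = 64.
Outer input = (K'⊕opad) ∥ H(inner) → 64 + 20 = 84 bytes.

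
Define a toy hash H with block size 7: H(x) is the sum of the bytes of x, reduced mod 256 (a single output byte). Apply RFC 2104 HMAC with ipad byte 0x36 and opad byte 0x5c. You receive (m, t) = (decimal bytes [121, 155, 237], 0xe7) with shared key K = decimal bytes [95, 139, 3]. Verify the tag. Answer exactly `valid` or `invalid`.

Key decimal bytes [95, 139, 3] = 5f 8b 03 is 3 bytes ≤ B = 7; zero-pad to 7 bytes: K' = 5f 8b 03 00 00 00 00.
K' ⊕ ipad = 69 bd 35 36 36 36 36; K' ⊕ opad = 03 d7 5f 5c 5c 5c 5c.
Inner hash: sum = 105+189+53+54+54+54+54+121+155+237 = 1076; mod 256 = 52 → 34.
Outer hash (recomputed tag): sum = 3+215+95+92+92+92+92+52 = 733; mod 256 = 221 → dd.
Recomputed tag = dd; claimed = e7 → mismatch.

invalid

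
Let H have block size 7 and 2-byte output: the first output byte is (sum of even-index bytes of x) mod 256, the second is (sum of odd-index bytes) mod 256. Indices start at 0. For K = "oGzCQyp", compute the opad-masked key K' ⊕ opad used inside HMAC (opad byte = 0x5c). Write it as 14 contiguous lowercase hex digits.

331b261f0d252c

Key "oGzCQyp" = 6f 47 7a 43 51 79 70 is exactly B = 7 bytes: K' = 6f 47 7a 43 51 79 70.
XOR each byte with 0x5c: 6f⊕5c=33, 47⊕5c=1b, 7a⊕5c=26, 43⊕5c=1f, 51⊕5c=0d, 79⊕5c=25, 70⊕5c=2c.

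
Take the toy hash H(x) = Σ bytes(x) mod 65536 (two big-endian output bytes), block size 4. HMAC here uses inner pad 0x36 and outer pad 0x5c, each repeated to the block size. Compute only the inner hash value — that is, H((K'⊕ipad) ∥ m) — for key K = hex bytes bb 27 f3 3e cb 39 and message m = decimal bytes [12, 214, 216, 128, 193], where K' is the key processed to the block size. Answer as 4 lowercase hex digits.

Key hex bytes bb 27 f3 3e cb 39 is 6 bytes > B = 4, so hash it first: H(key) = 03 17, then zero-pad to 4 bytes: K' = 03 17 00 00.
K' ⊕ ipad = 35 21 36 36.
Inner input = 35 21 36 36 ∥ 0c d6 d8 80 c1.
Inner hash: sum = 53+33+54+54+12+214+216+128+193 = 957 → 03 bd.

03bd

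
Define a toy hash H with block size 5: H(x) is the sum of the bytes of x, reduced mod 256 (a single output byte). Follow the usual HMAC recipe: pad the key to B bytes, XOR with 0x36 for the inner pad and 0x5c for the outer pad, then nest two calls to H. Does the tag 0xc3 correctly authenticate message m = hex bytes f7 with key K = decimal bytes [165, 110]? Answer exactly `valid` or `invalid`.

Key decimal bytes [165, 110] = a5 6e is 2 bytes ≤ B = 5; zero-pad to 5 bytes: K' = a5 6e 00 00 00.
K' ⊕ ipad = 93 58 36 36 36; K' ⊕ opad = f9 32 5c 5c 5c.
Inner hash: sum = 147+88+54+54+54+247 = 644; mod 256 = 132 → 84.
Outer hash (recomputed tag): sum = 249+50+92+92+92+132 = 707; mod 256 = 195 → c3.
Recomputed tag = c3; claimed = c3 → match.

valid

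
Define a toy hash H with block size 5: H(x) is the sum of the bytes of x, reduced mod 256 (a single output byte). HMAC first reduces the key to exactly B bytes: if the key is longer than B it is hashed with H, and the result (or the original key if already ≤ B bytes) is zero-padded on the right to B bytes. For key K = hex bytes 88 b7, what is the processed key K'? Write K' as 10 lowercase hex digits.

Key hex bytes 88 b7 is 2 bytes ≤ B = 5; zero-pad to 5 bytes: K' = 88 b7 00 00 00.

88b7000000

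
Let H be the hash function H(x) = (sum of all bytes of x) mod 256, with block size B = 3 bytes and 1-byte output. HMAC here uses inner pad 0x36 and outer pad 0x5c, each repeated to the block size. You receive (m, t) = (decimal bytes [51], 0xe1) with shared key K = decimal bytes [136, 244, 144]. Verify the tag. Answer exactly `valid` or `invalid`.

Key decimal bytes [136, 244, 144] = 88 f4 90 is exactly B = 3 bytes: K' = 88 f4 90.
K' ⊕ ipad = be c2 a6; K' ⊕ opad = d4 a8 cc.
Inner hash: sum = 190+194+166+51 = 601; mod 256 = 89 → 59.
Outer hash (recomputed tag): sum = 212+168+204+89 = 673; mod 256 = 161 → a1.
Recomputed tag = a1; claimed = e1 → mismatch.

invalid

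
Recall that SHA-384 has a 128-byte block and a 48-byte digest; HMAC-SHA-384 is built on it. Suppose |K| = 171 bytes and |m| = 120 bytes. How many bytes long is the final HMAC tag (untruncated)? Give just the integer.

48

The tag is one SHA-384 digest: 48 bytes.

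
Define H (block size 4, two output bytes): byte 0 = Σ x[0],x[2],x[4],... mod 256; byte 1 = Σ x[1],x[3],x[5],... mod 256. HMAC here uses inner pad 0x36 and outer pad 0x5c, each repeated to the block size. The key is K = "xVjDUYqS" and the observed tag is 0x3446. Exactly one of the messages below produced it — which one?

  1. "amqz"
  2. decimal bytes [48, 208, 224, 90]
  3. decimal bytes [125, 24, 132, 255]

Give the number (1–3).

2

Key "xVjDUYqS" = 78 56 6a 44 55 59 71 53 is 8 bytes > B = 4, so hash it first: H(key) = a8 46, then zero-pad to 4 bytes: K' = a8 46 00 00.
K' ⊕ ipad = 9e 70 36 36; K' ⊕ opad = f4 1a 5c 5c.
m1: inner = H(9e 70 36 36 61 6d 71 7a) = a6 8d; tag = H(f4 1a 5c 5c a6 8d) = f603
m2: inner = H(9e 70 36 36 30 d0 e0 5a) = e4 d0; tag = H(f4 1a 5c 5c e4 d0) = 3446 ← matches
m3: inner = H(9e 70 36 36 7d 18 84 ff) = d5 bd; tag = H(f4 1a 5c 5c d5 bd) = 2533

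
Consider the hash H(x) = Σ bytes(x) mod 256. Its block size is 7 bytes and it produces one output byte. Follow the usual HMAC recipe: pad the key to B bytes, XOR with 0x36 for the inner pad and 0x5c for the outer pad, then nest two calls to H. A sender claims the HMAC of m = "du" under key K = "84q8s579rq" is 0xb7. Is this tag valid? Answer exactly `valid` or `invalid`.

Key "84q8s579rq" = 38 34 71 38 73 35 37 39 72 71 is 10 bytes > B = 7, so hash it first: H(key) = 10, then zero-pad to 7 bytes: K' = 10 00 00 00 00 00 00.
K' ⊕ ipad = 26 36 36 36 36 36 36; K' ⊕ opad = 4c 5c 5c 5c 5c 5c 5c.
Inner hash: sum = 38+54+54+54+54+54+54+100+117 = 579; mod 256 = 67 → 43.
Outer hash (recomputed tag): sum = 76+92+92+92+92+92+92+67 = 695; mod 256 = 183 → b7.
Recomputed tag = b7; claimed = b7 → match.

valid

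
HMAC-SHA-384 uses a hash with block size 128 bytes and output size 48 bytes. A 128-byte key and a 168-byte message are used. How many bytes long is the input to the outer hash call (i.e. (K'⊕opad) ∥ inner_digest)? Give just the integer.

176

Key is 128 ≤ 128 bytes, zero-padded: |K'| = 128.
Outer input = (K'⊕opad) ∥ H(inner) → 128 + 48 = 176 bytes.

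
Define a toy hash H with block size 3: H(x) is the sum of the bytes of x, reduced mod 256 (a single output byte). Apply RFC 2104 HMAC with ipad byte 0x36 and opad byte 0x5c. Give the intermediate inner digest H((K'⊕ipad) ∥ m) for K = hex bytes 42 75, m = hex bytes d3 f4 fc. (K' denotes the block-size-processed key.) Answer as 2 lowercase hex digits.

b0

Key hex bytes 42 75 is 2 bytes ≤ B = 3; zero-pad to 3 bytes: K' = 42 75 00.
K' ⊕ ipad = 74 43 36.
Inner input = 74 43 36 ∥ d3 f4 fc.
Inner hash: sum = 116+67+54+211+244+252 = 944; mod 256 = 176 → b0.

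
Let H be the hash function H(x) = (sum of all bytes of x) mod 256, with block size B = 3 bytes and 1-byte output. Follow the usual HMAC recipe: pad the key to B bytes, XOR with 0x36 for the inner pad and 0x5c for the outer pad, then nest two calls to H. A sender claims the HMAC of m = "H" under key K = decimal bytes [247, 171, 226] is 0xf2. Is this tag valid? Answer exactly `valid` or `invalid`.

Key decimal bytes [247, 171, 226] = f7 ab e2 is exactly B = 3 bytes: K' = f7 ab e2.
K' ⊕ ipad = c1 9d d4; K' ⊕ opad = ab f7 be.
Inner hash: sum = 193+157+212+72 = 634; mod 256 = 122 → 7a.
Outer hash (recomputed tag): sum = 171+247+190+122 = 730; mod 256 = 218 → da.
Recomputed tag = da; claimed = f2 → mismatch.

invalid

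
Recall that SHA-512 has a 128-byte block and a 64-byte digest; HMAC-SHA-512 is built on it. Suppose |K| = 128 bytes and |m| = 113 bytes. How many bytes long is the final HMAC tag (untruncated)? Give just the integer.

64

The tag is one SHA-512 digest: 64 bytes.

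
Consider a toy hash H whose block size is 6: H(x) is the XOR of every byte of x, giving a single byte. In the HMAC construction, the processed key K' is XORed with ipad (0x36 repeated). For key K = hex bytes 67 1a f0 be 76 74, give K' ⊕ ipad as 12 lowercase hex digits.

512cc6884042

Key hex bytes 67 1a f0 be 76 74 is exactly B = 6 bytes: K' = 67 1a f0 be 76 74.
XOR each byte with 0x36: 67⊕36=51, 1a⊕36=2c, f0⊕36=c6, be⊕36=88, 76⊕36=40, 74⊕36=42.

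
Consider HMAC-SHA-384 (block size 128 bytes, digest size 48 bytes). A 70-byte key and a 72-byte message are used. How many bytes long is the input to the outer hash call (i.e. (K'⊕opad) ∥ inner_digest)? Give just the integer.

176

Key is 70 ≤ 128 bytes, zero-padded: |K'| = 128.
Outer input = (K'⊕opad) ∥ H(inner) → 128 + 48 = 176 bytes.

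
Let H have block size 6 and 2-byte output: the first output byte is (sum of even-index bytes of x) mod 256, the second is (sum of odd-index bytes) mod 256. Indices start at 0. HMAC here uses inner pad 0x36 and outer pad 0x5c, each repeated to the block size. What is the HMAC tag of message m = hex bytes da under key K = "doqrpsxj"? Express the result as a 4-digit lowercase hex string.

Key "doqrpsxj" = 64 6f 71 72 70 73 78 6a is 8 bytes > B = 6, so hash it first: H(key) = bd be, then zero-pad to 6 bytes: K' = bd be 00 00 00 00.
K' ⊕ ipad = 8b 88 36 36 36 36.  K' ⊕ opad = e1 e2 5c 5c 5c 5c.
Inner input = (K'⊕ipad) ∥ m = 8b 88 36 36 36 36 ∥ da.
Inner hash: even-index sum = 465 mod 256 = 209; odd-index sum = 244 mod 256 = 244 → d1 f4.
Outer input = (K'⊕opad) ∥ inner = e1 e2 5c 5c 5c 5c ∥ d1 f4.
Outer hash (tag): even-index sum = 618 mod 256 = 106; odd-index sum = 654 mod 256 = 142 → 6a 8e.

6a8e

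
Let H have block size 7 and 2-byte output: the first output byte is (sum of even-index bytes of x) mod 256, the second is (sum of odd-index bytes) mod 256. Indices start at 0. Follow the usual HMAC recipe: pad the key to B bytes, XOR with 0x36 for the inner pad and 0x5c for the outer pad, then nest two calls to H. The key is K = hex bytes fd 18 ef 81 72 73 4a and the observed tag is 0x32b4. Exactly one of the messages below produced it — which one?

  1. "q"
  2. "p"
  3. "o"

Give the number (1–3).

Key hex bytes fd 18 ef 81 72 73 4a is exactly B = 7 bytes: K' = fd 18 ef 81 72 73 4a.
K' ⊕ ipad = cb 2e d9 b7 44 45 7c; K' ⊕ opad = a1 44 b3 dd 2e 2f 16.
m1: inner = H(cb 2e d9 b7 44 45 7c 71) = 64 9b; tag = H(a1 44 b3 dd 2e 2f 16 64 9b) = 33b4
m2: inner = H(cb 2e d9 b7 44 45 7c 70) = 64 9a; tag = H(a1 44 b3 dd 2e 2f 16 64 9a) = 32b4 ← matches
m3: inner = H(cb 2e d9 b7 44 45 7c 6f) = 64 99; tag = H(a1 44 b3 dd 2e 2f 16 64 99) = 31b4

2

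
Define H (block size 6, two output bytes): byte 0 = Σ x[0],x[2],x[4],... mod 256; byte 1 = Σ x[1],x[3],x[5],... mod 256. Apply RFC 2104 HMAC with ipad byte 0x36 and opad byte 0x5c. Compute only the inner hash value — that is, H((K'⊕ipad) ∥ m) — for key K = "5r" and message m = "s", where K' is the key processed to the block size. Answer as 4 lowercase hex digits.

Key "5r" = 35 72 is 2 bytes ≤ B = 6; zero-pad to 6 bytes: K' = 35 72 00 00 00 00.
K' ⊕ ipad = 03 44 36 36 36 36.
Inner input = 03 44 36 36 36 36 ∥ 73.
Inner hash: even-index sum = 226 mod 256 = 226; odd-index sum = 176 mod 256 = 176 → e2 b0.

e2b0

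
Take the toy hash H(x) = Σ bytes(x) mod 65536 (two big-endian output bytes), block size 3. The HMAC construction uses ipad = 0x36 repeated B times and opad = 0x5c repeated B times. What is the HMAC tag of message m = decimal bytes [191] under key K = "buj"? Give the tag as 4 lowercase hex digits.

Key "buj" = 62 75 6a is exactly B = 3 bytes: K' = 62 75 6a.
K' ⊕ ipad = 54 43 5c.  K' ⊕ opad = 3e 29 36.
Inner input = (K'⊕ipad) ∥ m = 54 43 5c ∥ bf.
Inner hash: sum = 84+67+92+191 = 434 → 01 b2.
Outer input = (K'⊕opad) ∥ inner = 3e 29 36 ∥ 01 b2.
Outer hash (tag): sum = 62+41+54+1+178 = 336 → 01 50.

0150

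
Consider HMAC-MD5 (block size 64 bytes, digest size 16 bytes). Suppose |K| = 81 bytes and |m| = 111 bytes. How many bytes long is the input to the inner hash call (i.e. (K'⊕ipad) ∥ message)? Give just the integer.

Key is 81 > 64 bytes, so it is hashed to 16 bytes then zero-padded to 64: |K'| = 64.
Inner input = (K'⊕ipad) ∥ m → 64 + 111 = 175 bytes.

175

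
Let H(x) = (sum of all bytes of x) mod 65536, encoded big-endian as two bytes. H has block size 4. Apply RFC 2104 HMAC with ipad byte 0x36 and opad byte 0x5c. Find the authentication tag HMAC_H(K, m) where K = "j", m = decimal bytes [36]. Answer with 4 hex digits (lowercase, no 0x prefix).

Key "j" = 6a is 1 byte ≤ B = 4; zero-pad to 4 bytes: K' = 6a 00 00 00.
K' ⊕ ipad = 5c 36 36 36.  K' ⊕ opad = 36 5c 5c 5c.
Inner input = (K'⊕ipad) ∥ m = 5c 36 36 36 ∥ 24.
Inner hash: sum = 92+54+54+54+36 = 290 → 01 22.
Outer input = (K'⊕opad) ∥ inner = 36 5c 5c 5c ∥ 01 22.
Outer hash (tag): sum = 54+92+92+92+1+34 = 365 → 01 6d.

016d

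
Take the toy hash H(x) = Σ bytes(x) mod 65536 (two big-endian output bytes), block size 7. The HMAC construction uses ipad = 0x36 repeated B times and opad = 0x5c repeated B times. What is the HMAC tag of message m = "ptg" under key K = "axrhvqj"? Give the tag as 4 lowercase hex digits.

01c8

Key "axrhvqj" = 61 78 72 68 76 71 6a is exactly B = 7 bytes: K' = 61 78 72 68 76 71 6a.
K' ⊕ ipad = 57 4e 44 5e 40 47 5c.  K' ⊕ opad = 3d 24 2e 34 2a 2d 36.
Inner input = (K'⊕ipad) ∥ m = 57 4e 44 5e 40 47 5c ∥ 70 74 67.
Inner hash: sum = 87+78+68+94+64+71+92+112+116+103 = 885 → 03 75.
Outer input = (K'⊕opad) ∥ inner = 3d 24 2e 34 2a 2d 36 ∥ 03 75.
Outer hash (tag): sum = 61+36+46+52+42+45+54+3+117 = 456 → 01 c8.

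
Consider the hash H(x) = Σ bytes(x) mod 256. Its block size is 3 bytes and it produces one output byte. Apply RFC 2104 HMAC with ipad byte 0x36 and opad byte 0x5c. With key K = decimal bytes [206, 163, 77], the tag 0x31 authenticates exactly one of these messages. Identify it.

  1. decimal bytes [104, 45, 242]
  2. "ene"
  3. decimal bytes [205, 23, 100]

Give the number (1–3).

1

Key decimal bytes [206, 163, 77] = ce a3 4d is exactly B = 3 bytes: K' = ce a3 4d.
K' ⊕ ipad = f8 95 7b; K' ⊕ opad = 92 ff 11.
m1: inner = H(f8 95 7b 68 2d f2) = 8f; tag = H(92 ff 11 8f) = 31 ← matches
m2: inner = H(f8 95 7b 65 6e 65) = 40; tag = H(92 ff 11 40) = e2
m3: inner = H(f8 95 7b cd 17 64) = 50; tag = H(92 ff 11 50) = f2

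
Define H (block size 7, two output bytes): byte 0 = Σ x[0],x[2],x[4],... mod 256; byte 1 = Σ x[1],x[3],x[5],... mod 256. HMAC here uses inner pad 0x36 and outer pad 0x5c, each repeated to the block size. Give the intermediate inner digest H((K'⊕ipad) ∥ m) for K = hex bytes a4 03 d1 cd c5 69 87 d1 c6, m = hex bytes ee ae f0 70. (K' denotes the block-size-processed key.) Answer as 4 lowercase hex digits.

Key hex bytes a4 03 d1 cd c5 69 87 d1 c6 is 9 bytes > B = 7, so hash it first: H(key) = 87 0a, then zero-pad to 7 bytes: K' = 87 0a 00 00 00 00 00.
K' ⊕ ipad = b1 3c 36 36 36 36 36.
Inner input = b1 3c 36 36 36 36 36 ∥ ee ae f0 70.
Inner hash: even-index sum = 625 mod 256 = 113; odd-index sum = 646 mod 256 = 134 → 71 86.

7186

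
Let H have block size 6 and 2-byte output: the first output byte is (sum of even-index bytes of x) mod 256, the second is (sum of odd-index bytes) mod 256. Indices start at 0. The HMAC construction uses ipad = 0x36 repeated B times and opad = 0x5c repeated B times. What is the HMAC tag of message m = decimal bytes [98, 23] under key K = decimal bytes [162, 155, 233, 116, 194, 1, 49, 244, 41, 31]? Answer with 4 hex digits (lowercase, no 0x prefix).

12cf

Key decimal bytes [162, 155, 233, 116, 194, 1, 49, 244, 41, 31] = a2 9b e9 74 c2 01 31 f4 29 1f is 10 bytes > B = 6, so hash it first: H(key) = a7 23, then zero-pad to 6 bytes: K' = a7 23 00 00 00 00.
K' ⊕ ipad = 91 15 36 36 36 36.  K' ⊕ opad = fb 7f 5c 5c 5c 5c.
Inner input = (K'⊕ipad) ∥ m = 91 15 36 36 36 36 ∥ 62 17.
Inner hash: even-index sum = 351 mod 256 = 95; odd-index sum = 152 mod 256 = 152 → 5f 98.
Outer input = (K'⊕opad) ∥ inner = fb 7f 5c 5c 5c 5c ∥ 5f 98.
Outer hash (tag): even-index sum = 530 mod 256 = 18; odd-index sum = 463 mod 256 = 207 → 12 cf.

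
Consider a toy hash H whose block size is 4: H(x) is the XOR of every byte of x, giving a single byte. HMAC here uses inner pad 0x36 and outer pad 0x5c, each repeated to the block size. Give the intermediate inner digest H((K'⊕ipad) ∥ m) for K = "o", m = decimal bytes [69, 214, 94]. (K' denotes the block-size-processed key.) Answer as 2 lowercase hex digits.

Key "o" = 6f is 1 byte ≤ B = 4; zero-pad to 4 bytes: K' = 6f 00 00 00.
K' ⊕ ipad = 59 36 36 36.
Inner input = 59 36 36 36 ∥ 45 d6 5e.
Inner hash: XOR 59⊕36⊕36⊕36⊕45⊕d6⊕5e = a2.

a2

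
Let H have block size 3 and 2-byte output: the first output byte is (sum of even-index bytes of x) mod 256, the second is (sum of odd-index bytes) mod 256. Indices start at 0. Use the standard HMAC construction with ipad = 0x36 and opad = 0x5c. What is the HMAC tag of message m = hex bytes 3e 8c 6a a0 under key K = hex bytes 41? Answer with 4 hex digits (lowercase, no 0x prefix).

5735

Key hex bytes 41 is 1 byte ≤ B = 3; zero-pad to 3 bytes: K' = 41 00 00.
K' ⊕ ipad = 77 36 36.  K' ⊕ opad = 1d 5c 5c.
Inner input = (K'⊕ipad) ∥ m = 77 36 36 ∥ 3e 8c 6a a0.
Inner hash: even-index sum = 473 mod 256 = 217; odd-index sum = 222 mod 256 = 222 → d9 de.
Outer input = (K'⊕opad) ∥ inner = 1d 5c 5c ∥ d9 de.
Outer hash (tag): even-index sum = 343 mod 256 = 87; odd-index sum = 309 mod 256 = 53 → 57 35.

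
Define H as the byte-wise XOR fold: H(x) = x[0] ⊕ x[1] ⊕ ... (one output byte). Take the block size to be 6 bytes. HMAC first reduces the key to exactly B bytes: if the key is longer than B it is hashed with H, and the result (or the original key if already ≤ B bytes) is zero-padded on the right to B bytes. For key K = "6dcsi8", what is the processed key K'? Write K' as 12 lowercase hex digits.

Key "6dcsi8" = 36 64 63 73 69 38 is exactly B = 6 bytes: K' = 36 64 63 73 69 38.

366463736938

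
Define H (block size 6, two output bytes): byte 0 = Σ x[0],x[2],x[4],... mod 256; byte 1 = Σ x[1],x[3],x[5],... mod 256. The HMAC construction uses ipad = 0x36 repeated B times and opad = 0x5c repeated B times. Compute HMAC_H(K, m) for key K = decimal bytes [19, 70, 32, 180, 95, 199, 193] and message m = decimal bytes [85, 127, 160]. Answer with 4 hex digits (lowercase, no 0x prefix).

Key decimal bytes [19, 70, 32, 180, 95, 199, 193] = 13 46 20 b4 5f c7 c1 is 7 bytes > B = 6, so hash it first: H(key) = 53 c1, then zero-pad to 6 bytes: K' = 53 c1 00 00 00 00.
K' ⊕ ipad = 65 f7 36 36 36 36.  K' ⊕ opad = 0f 9d 5c 5c 5c 5c.
Inner input = (K'⊕ipad) ∥ m = 65 f7 36 36 36 36 ∥ 55 7f a0.
Inner hash: even-index sum = 454 mod 256 = 198; odd-index sum = 482 mod 256 = 226 → c6 e2.
Outer input = (K'⊕opad) ∥ inner = 0f 9d 5c 5c 5c 5c ∥ c6 e2.
Outer hash (tag): even-index sum = 397 mod 256 = 141; odd-index sum = 567 mod 256 = 55 → 8d 37.

8d37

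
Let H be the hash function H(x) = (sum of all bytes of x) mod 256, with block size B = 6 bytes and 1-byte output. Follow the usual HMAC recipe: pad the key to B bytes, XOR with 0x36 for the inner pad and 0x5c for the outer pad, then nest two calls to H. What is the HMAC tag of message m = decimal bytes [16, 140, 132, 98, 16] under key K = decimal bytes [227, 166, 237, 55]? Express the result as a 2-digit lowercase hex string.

cc

Key decimal bytes [227, 166, 237, 55] = e3 a6 ed 37 is 4 bytes ≤ B = 6; zero-pad to 6 bytes: K' = e3 a6 ed 37 00 00.
K' ⊕ ipad = d5 90 db 01 36 36.  K' ⊕ opad = bf fa b1 6b 5c 5c.
Inner input = (K'⊕ipad) ∥ m = d5 90 db 01 36 36 ∥ 10 8c 84 62 10.
Inner hash: sum = 213+144+219+1+54+54+16+140+132+98+16 = 1087; mod 256 = 63 → 3f.
Outer input = (K'⊕opad) ∥ inner = bf fa b1 6b 5c 5c ∥ 3f.
Outer hash (tag): sum = 191+250+177+107+92+92+63 = 972; mod 256 = 204 → cc.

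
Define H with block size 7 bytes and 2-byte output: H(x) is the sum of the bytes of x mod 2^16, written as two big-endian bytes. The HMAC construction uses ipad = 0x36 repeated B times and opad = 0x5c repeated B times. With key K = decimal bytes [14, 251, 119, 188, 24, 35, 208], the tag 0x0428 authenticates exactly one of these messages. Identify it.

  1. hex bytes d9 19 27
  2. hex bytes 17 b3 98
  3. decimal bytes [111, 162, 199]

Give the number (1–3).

3

Key decimal bytes [14, 251, 119, 188, 24, 35, 208] = 0e fb 77 bc 18 23 d0 is exactly B = 7 bytes: K' = 0e fb 77 bc 18 23 d0.
K' ⊕ ipad = 38 cd 41 8a 2e 15 e6; K' ⊕ opad = 52 a7 2b e0 44 7f 8c.
m1: inner = H(38 cd 41 8a 2e 15 e6 d9 19 27) = 04 12; tag = H(52 a7 2b e0 44 7f 8c 04 12) = 0369
m2: inner = H(38 cd 41 8a 2e 15 e6 17 b3 98) = 04 5b; tag = H(52 a7 2b e0 44 7f 8c 04 5b) = 03b2
m3: inner = H(38 cd 41 8a 2e 15 e6 6f a2 c7) = 04 d1; tag = H(52 a7 2b e0 44 7f 8c 04 d1) = 0428 ← matches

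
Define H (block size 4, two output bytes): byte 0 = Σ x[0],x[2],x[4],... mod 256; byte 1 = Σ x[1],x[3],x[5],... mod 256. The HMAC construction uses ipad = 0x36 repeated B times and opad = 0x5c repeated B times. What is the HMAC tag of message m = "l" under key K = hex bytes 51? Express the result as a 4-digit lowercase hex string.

Key hex bytes 51 is 1 byte ≤ B = 4; zero-pad to 4 bytes: K' = 51 00 00 00.
K' ⊕ ipad = 67 36 36 36.  K' ⊕ opad = 0d 5c 5c 5c.
Inner input = (K'⊕ipad) ∥ m = 67 36 36 36 ∥ 6c.
Inner hash: even-index sum = 265 mod 256 = 9; odd-index sum = 108 mod 256 = 108 → 09 6c.
Outer input = (K'⊕opad) ∥ inner = 0d 5c 5c 5c ∥ 09 6c.
Outer hash (tag): even-index sum = 114 mod 256 = 114; odd-index sum = 292 mod 256 = 36 → 72 24.

7224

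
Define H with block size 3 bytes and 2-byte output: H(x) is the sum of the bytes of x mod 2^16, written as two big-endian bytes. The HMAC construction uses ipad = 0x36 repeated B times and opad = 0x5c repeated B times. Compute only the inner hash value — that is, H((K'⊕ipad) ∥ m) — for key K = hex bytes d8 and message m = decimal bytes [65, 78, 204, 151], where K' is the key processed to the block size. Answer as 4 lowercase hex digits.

Key hex bytes d8 is 1 byte ≤ B = 3; zero-pad to 3 bytes: K' = d8 00 00.
K' ⊕ ipad = ee 36 36.
Inner input = ee 36 36 ∥ 41 4e cc 97.
Inner hash: sum = 238+54+54+65+78+204+151 = 844 → 03 4c.

034c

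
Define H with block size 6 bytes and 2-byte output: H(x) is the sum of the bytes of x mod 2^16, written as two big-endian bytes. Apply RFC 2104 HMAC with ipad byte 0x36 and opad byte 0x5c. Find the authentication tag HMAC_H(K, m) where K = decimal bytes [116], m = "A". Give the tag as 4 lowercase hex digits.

Key decimal bytes [116] = 74 is 1 byte ≤ B = 6; zero-pad to 6 bytes: K' = 74 00 00 00 00 00.
K' ⊕ ipad = 42 36 36 36 36 36.  K' ⊕ opad = 28 5c 5c 5c 5c 5c.
Inner input = (K'⊕ipad) ∥ m = 42 36 36 36 36 36 ∥ 41.
Inner hash: sum = 66+54+54+54+54+54+65 = 401 → 01 91.
Outer input = (K'⊕opad) ∥ inner = 28 5c 5c 5c 5c 5c ∥ 01 91.
Outer hash (tag): sum = 40+92+92+92+92+92+1+145 = 646 → 02 86.

0286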